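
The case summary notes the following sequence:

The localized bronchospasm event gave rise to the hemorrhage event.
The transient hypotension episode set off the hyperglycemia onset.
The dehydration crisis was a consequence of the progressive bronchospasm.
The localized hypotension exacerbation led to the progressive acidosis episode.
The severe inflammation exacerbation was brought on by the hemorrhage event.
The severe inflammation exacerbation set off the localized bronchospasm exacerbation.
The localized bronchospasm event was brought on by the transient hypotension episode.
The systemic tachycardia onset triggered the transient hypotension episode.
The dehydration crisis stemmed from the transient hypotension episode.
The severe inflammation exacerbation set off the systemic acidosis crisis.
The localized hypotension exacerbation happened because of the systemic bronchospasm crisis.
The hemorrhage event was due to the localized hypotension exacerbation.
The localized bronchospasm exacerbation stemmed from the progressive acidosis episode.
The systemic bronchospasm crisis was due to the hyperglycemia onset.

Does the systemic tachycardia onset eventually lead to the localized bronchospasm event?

There is a causal chain: the systemic tachycardia onset → the transient hypotension episode → the localized bronchospasm event.

Yes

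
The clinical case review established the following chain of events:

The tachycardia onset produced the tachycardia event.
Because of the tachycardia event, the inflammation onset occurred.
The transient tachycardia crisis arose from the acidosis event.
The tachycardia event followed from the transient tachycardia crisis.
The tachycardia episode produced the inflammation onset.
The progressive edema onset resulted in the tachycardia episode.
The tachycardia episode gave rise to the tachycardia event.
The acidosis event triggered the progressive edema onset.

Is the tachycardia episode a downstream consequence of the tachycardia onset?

The tachycardia onset leads to the tachycardia event, the inflammation onset; the tachycardia episode is not among them.

No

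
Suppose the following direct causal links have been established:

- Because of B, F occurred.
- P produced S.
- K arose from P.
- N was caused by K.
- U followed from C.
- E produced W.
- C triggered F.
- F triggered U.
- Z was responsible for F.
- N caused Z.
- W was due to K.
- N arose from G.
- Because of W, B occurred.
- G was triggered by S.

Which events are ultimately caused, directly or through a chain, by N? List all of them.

Direct effects: Z.
2 steps out: F.
3 steps out: U.
Not reachable from it: P, S, C, G, E, K, W, B.

F, U, Z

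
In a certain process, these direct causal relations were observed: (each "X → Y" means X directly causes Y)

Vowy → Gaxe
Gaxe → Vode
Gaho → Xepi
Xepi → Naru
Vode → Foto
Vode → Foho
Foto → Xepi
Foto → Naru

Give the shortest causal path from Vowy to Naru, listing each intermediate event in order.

Vowy → Gaxe → Vode → Foto → Naru

Vowy → Gaxe
Gaxe → Vode
Vode → Foto
Foto → Naru
Length: 4 steps.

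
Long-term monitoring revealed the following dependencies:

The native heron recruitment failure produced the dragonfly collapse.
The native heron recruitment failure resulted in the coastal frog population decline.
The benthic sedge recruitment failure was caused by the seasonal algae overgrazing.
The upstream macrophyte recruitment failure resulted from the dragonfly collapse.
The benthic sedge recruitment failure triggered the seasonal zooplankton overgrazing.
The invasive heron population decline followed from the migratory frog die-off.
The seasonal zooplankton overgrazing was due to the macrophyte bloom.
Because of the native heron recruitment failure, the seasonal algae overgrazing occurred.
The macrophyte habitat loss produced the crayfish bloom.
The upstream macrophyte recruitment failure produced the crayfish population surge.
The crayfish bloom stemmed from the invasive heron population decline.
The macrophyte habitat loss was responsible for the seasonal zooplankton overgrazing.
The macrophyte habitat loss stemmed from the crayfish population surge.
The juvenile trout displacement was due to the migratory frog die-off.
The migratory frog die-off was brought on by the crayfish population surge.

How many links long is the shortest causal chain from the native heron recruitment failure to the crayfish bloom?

Shortest chain: the native heron recruitment failure → the dragonfly collapse → the upstream macrophyte recruitment failure → the crayfish population surge → the macrophyte habitat loss → the crayfish bloom.

5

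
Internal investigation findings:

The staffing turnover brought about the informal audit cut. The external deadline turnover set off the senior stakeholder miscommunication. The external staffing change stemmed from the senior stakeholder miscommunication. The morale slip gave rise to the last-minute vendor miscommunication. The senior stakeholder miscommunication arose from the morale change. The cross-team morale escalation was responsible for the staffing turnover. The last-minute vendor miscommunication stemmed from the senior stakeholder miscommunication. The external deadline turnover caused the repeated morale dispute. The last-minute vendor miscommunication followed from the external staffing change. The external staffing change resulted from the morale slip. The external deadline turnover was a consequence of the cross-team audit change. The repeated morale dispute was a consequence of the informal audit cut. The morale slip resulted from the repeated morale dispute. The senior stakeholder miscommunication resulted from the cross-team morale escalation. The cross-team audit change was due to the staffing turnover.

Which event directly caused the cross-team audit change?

the staffing turnover

Upstream contributors include the cross-team morale escalation, but only the staffing turnover feeds directly into the cross-team audit change.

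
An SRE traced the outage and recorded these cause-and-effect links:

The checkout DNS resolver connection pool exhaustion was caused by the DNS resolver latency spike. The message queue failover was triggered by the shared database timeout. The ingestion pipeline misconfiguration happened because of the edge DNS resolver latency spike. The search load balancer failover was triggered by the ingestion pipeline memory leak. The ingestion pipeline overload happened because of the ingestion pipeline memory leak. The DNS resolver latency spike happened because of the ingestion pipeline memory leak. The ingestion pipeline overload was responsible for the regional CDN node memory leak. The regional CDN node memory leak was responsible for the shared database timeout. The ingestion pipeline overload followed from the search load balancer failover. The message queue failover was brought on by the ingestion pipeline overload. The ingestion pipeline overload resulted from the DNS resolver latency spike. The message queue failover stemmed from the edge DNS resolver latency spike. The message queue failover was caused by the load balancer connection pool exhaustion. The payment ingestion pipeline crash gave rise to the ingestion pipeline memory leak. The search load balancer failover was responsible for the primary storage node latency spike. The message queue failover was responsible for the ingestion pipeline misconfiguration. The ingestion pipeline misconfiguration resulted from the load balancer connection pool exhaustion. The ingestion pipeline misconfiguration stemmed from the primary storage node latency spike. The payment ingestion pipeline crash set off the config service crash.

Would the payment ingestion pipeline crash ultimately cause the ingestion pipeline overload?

Yes

There is a causal chain: the payment ingestion pipeline crash → the ingestion pipeline memory leak → the ingestion pipeline overload.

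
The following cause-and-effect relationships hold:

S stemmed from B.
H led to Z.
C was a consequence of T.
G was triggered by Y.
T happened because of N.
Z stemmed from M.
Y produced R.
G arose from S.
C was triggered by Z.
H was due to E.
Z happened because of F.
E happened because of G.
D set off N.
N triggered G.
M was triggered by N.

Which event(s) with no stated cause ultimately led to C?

B, D, F, Y

Tracing upstream from C: C ← Z ← H ← E ← G ← Y.
A separate upstream branch: C ← Z ← H ← E ← G ← S ← B.
A separate upstream branch: C ← T ← N ← D.
A separate upstream branch: C ← Z ← F.
Each of those chain origins has no stated cause.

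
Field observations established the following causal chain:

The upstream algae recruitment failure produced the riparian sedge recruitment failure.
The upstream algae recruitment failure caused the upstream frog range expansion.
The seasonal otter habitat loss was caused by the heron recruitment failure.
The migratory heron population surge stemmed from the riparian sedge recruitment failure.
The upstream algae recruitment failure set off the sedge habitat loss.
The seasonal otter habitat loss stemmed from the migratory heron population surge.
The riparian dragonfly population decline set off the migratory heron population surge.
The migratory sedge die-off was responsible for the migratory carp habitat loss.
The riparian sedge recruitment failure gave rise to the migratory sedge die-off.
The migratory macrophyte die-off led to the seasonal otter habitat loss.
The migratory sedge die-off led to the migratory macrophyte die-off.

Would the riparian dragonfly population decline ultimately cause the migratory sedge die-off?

No

The riparian dragonfly population decline leads to the migratory heron population surge, the seasonal otter habitat loss; the migratory sedge die-off is not among them.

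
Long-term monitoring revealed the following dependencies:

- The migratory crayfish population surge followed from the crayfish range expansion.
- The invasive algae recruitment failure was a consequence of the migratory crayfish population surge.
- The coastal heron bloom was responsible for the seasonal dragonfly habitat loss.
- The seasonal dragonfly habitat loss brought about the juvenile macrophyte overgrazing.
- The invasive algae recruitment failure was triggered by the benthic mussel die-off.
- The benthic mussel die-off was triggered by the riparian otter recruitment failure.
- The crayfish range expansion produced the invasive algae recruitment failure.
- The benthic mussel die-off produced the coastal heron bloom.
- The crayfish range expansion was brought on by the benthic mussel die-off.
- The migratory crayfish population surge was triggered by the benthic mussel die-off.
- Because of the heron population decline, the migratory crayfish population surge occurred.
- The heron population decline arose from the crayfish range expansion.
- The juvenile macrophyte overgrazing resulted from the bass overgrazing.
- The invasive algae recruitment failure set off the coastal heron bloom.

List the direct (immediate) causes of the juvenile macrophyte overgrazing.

the bass overgrazing, the seasonal dragonfly habitat loss

Upstream contributors include the riparian otter recruitment failure, the benthic mussel die-off, the crayfish range expansion, the heron population decline, the migratory crayfish population surge, the invasive algae recruitment failure, the coastal heron bloom, but only the bass overgrazing, the seasonal dragonfly habitat loss feed directly into the juvenile macrophyte overgrazing.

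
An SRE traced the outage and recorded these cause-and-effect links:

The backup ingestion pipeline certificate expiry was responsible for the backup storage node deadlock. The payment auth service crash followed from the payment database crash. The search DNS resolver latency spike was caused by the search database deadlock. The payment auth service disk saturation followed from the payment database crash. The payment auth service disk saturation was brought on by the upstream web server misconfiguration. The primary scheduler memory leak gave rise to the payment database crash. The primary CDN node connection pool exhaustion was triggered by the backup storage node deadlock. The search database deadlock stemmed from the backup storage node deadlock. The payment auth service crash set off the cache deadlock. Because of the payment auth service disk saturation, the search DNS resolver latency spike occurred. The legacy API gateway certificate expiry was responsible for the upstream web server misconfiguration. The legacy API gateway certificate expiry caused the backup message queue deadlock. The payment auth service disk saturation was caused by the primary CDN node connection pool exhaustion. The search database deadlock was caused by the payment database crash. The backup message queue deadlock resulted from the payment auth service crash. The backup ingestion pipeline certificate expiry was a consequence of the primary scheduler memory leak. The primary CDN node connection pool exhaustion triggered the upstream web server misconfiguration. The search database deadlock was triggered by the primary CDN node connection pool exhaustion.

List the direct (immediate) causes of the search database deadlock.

Upstream contributors include the primary scheduler memory leak, the backup ingestion pipeline certificate expiry, but only the backup storage node deadlock, the payment database crash, the primary CDN node connection pool exhaustion feed directly into the search database deadlock.

the backup storage node deadlock, the payment database crash, the primary CDN node connection pool exhaustion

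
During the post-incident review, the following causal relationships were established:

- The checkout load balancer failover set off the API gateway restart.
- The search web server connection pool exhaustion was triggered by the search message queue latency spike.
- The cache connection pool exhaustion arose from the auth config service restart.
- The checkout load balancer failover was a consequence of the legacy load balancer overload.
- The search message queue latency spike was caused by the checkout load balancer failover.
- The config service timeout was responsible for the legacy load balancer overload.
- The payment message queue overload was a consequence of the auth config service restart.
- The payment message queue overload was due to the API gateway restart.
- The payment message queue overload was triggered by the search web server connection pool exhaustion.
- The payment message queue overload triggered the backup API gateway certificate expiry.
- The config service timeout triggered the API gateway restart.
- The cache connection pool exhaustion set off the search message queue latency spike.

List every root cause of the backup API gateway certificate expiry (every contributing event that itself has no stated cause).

the auth config service restart, the config service timeout

Tracing upstream from the backup API gateway certificate expiry: the backup API gateway certificate expiry ← the payment message queue overload ← the auth config service restart.
A separate upstream branch: the backup API gateway certificate expiry ← the payment message queue overload ← the API gateway restart ← the config service timeout.
Each of those chain origins has no stated cause.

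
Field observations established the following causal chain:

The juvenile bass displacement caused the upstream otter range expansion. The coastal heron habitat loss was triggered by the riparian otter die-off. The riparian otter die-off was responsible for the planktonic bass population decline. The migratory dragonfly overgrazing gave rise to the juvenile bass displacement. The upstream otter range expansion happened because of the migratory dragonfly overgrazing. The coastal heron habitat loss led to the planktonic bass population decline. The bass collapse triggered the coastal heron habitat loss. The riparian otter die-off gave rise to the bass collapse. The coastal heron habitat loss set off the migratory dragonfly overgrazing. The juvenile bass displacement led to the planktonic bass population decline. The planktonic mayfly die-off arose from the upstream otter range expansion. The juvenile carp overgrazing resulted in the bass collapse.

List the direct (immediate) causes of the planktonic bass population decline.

Upstream contributors include the juvenile carp overgrazing, the bass collapse, the migratory dragonfly overgrazing, but only the coastal heron habitat loss, the juvenile bass displacement, the riparian otter die-off feed directly into the planktonic bass population decline.

the coastal heron habitat loss, the juvenile bass displacement, the riparian otter die-off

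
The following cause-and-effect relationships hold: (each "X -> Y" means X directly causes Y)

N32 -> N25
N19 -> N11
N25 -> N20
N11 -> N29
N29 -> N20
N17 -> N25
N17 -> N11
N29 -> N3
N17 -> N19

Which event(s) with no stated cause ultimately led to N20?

N17, N32

Tracing upstream from N20: N20 ← N25 ← N17.
A separate upstream branch: N20 ← N25 ← N32.
Each of those chain origins has no stated cause.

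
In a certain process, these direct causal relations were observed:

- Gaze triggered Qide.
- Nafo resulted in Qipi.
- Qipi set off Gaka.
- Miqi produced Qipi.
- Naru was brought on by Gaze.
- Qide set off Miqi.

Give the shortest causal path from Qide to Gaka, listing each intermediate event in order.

Qide → Miqi
Miqi → Qipi
Qipi → Gaka
Length: 3 steps.

Qide → Miqi → Qipi → Gaka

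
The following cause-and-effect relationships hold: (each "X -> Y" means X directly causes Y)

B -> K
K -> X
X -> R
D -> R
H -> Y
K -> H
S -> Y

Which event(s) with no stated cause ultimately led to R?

B, D

Tracing upstream from R: R ← X ← K ← B.
A separate upstream branch: R ← D.
Each of those chain origins has no stated cause.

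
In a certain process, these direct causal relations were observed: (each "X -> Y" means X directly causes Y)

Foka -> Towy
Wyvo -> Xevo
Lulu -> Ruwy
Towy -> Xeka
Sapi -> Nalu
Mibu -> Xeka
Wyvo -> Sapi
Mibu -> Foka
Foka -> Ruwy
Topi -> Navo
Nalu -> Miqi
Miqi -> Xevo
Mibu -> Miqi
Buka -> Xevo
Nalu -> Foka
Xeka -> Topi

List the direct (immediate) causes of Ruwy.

Foka, Lulu

Upstream contributors include Wyvo, Sapi, Mibu, Nalu, but only Foka, Lulu feed directly into Ruwy.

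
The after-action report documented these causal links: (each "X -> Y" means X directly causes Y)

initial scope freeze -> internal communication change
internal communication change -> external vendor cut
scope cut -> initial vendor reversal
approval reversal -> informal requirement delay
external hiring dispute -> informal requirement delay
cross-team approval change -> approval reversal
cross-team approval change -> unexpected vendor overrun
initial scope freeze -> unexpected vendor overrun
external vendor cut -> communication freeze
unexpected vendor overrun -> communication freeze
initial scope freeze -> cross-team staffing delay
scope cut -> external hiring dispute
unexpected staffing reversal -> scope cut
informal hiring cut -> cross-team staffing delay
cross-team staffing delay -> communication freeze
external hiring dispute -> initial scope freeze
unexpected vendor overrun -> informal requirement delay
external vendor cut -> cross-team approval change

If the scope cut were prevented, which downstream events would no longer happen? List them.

the approval reversal, the cross-team approval change, the external hiring dispute, the external vendor cut, the informal requirement delay, the initial scope freeze, the initial vendor reversal, the internal communication change, the unexpected vendor overrun

Downstream of the scope cut: the external hiring dispute, the initial vendor reversal, the initial scope freeze, the cross-team staffing delay, the internal communication change, the external vendor cut, the cross-team approval change, the unexpected vendor overrun, the approval reversal, the informal requirement delay, the communication freeze.
Of those, still caused via another path: the cross-team staffing delay, the communication freeze.
The remainder have no surviving cause.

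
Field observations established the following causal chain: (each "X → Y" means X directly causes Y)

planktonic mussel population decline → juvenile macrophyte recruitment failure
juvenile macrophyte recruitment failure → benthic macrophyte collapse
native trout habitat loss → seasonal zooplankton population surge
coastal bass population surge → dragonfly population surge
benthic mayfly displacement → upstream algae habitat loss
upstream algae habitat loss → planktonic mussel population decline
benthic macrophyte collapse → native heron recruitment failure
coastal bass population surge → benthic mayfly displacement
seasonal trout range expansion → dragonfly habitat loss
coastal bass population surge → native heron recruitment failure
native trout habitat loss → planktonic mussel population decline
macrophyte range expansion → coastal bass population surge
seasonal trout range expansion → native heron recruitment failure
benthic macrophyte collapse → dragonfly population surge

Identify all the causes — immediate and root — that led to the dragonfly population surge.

the benthic macrophyte collapse, the benthic mayfly displacement, the coastal bass population surge, the juvenile macrophyte recruitment failure, the macrophyte range expansion, the native trout habitat loss, the planktonic mussel population decline, the upstream algae habitat loss

Immediate causes of the dragonfly population surge: the coastal bass population surge, the benthic macrophyte collapse.
Further upstream: the macrophyte range expansion, the benthic mayfly displacement, the native trout habitat loss, the upstream algae habitat loss, the planktonic mussel population decline, the juvenile macrophyte recruitment failure.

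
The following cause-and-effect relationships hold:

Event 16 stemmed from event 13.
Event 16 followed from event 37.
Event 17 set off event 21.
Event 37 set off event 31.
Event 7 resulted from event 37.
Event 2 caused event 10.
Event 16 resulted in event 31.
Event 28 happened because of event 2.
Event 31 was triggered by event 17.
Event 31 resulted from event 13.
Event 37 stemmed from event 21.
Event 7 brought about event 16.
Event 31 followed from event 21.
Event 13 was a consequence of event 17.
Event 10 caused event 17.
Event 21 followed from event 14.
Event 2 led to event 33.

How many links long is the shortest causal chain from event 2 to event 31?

Shortest chain: event 2 → event 10 → event 17 → event 31.

3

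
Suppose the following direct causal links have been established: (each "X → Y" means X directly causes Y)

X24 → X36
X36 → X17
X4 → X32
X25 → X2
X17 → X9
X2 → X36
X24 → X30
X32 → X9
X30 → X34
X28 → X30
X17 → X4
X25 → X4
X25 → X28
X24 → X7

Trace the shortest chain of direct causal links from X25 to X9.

X25 → X4 → X32 → X9

X25 → X4
X4 → X32
X32 → X9
Length: 3 steps.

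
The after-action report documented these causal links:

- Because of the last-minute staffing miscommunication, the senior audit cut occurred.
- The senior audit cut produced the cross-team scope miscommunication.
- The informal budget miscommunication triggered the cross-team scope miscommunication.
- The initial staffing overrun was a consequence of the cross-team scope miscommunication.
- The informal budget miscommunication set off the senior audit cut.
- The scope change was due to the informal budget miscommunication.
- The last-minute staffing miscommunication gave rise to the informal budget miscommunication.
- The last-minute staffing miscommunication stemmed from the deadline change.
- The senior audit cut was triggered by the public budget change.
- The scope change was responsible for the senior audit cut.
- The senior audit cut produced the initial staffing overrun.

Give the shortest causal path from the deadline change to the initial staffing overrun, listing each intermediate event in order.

the deadline change → the last-minute staffing miscommunication
the last-minute staffing miscommunication → the senior audit cut
the senior audit cut → the initial staffing overrun
Length: 3 steps.

the deadline change → the last-minute staffing miscommunication → the senior audit cut → the initial staffing overrun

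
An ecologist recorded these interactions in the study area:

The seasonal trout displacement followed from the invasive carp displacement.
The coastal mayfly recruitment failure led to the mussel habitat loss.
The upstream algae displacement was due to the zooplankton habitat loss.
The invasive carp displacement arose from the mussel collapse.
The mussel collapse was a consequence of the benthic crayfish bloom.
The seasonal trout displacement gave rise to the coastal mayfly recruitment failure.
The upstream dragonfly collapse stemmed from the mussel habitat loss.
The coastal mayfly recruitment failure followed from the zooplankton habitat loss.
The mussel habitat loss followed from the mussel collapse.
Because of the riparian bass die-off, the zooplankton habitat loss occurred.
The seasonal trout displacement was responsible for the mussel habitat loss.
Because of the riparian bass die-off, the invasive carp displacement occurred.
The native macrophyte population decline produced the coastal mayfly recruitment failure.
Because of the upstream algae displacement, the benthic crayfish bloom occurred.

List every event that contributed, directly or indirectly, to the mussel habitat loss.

Immediate causes of the mussel habitat loss: the mussel collapse, the seasonal trout displacement, the coastal mayfly recruitment failure.
Further upstream: the riparian bass die-off, the zooplankton habitat loss, the upstream algae displacement, the benthic crayfish bloom, the invasive carp displacement, the native macrophyte population decline.

the benthic crayfish bloom, the coastal mayfly recruitment failure, the invasive carp displacement, the mussel collapse, the native macrophyte population decline, the riparian bass die-off, the seasonal trout displacement, the upstream algae displacement, the zooplankton habitat loss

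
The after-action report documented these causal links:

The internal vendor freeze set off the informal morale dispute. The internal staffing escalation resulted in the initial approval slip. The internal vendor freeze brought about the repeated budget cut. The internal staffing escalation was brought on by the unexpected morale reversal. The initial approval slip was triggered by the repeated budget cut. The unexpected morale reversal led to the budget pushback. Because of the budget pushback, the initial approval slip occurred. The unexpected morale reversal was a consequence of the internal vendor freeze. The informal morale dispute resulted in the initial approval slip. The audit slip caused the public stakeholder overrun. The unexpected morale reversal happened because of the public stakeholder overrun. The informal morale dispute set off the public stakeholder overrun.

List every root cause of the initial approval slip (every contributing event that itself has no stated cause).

the audit slip, the internal vendor freeze

Tracing upstream from the initial approval slip: the initial approval slip ← the informal morale dispute ← the internal vendor freeze.
A separate upstream branch: the initial approval slip ← the budget pushback ← the unexpected morale reversal ← the public stakeholder overrun ← the audit slip.
Each of those chain origins has no stated cause.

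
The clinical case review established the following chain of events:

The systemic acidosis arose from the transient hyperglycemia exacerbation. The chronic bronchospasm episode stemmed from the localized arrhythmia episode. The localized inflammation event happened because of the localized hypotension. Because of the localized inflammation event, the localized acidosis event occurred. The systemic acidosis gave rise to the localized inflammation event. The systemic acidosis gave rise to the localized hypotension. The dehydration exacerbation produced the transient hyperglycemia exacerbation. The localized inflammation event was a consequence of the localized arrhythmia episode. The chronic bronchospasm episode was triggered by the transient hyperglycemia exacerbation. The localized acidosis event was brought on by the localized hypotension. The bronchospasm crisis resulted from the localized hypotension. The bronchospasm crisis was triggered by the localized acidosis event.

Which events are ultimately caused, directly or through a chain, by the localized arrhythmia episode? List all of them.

the bronchospasm crisis, the chronic bronchospasm episode, the localized acidosis event, the localized inflammation event

Direct effects: the localized inflammation event, the chronic bronchospasm episode.
2 steps out: the localized acidosis event.
3 steps out: the bronchospasm crisis.
Not reachable from it: the dehydration exacerbation, the transient hyperglycemia exacerbation, the systemic acidosis, the localized hypotension.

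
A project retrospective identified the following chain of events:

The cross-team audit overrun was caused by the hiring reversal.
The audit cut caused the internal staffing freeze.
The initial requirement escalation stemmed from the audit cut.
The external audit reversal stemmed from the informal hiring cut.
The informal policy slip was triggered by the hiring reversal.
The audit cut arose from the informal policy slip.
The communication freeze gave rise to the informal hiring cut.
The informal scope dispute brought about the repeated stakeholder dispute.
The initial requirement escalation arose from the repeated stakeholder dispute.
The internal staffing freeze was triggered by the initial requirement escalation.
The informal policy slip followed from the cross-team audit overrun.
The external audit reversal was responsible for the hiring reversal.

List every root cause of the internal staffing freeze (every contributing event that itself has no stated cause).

Tracing upstream from the internal staffing freeze: the internal staffing freeze ← the audit cut ← the informal policy slip ← the hiring reversal ← the external audit reversal ← the informal hiring cut ← the communication freeze.
A separate upstream branch: the internal staffing freeze ← the initial requirement escalation ← the repeated stakeholder dispute ← the informal scope dispute.
Each of those chain origins has no stated cause.

the communication freeze, the informal scope dispute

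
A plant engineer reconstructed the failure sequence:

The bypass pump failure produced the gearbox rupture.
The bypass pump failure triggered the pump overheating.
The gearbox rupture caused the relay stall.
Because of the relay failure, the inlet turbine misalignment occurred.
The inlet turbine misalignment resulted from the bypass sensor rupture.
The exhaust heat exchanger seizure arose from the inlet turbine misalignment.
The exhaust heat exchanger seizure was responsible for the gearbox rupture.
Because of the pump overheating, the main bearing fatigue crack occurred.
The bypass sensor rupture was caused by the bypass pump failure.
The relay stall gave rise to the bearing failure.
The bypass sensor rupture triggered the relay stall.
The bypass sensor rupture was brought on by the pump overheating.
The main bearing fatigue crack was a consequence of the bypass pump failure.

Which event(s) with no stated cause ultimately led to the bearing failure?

the bypass pump failure, the relay failure

Tracing upstream from the bearing failure: the bearing failure ← the relay stall ← the bypass sensor rupture ← the bypass pump failure.
A separate upstream branch: the bearing failure ← the relay stall ← the gearbox rupture ← the exhaust heat exchanger seizure ← the inlet turbine misalignment ← the relay failure.
Each of those chain origins has no stated cause.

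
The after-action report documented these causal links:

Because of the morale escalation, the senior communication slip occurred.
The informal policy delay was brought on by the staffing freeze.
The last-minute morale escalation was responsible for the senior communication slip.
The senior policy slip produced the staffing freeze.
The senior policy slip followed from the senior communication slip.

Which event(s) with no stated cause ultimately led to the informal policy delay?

the last-minute morale escalation, the morale escalation

Tracing upstream from the informal policy delay: the informal policy delay ← the staffing freeze ← the senior policy slip ← the senior communication slip ← the last-minute morale escalation.
A separate upstream branch: the informal policy delay ← the staffing freeze ← the senior policy slip ← the senior communication slip ← the morale escalation.
Each of those chain origins has no stated cause.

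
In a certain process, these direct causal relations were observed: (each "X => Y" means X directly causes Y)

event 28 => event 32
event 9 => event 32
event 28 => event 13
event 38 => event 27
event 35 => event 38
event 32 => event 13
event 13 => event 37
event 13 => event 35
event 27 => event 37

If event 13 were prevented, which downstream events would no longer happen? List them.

event 27, event 35, event 37, event 38

Downstream of event 13: event 35, event 38, event 27, event 37.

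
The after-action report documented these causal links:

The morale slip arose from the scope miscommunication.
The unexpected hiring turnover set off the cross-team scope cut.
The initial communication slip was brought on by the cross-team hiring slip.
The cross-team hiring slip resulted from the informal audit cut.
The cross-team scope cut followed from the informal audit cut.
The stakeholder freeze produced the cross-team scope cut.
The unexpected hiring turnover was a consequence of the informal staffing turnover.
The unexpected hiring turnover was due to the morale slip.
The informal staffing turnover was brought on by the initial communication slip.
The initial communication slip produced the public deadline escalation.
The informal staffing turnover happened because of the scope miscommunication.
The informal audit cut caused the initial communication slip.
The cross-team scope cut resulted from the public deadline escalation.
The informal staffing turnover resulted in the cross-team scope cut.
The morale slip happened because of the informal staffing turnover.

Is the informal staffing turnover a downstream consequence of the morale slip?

The morale slip leads to the unexpected hiring turnover, the cross-team scope cut; the informal staffing turnover is not among them.

No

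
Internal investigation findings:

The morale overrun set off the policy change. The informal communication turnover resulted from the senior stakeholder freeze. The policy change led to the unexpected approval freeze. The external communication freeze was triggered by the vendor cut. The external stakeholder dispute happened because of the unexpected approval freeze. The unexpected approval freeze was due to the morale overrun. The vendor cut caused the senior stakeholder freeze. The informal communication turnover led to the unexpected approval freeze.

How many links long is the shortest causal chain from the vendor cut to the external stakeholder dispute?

Shortest chain: the vendor cut → the senior stakeholder freeze → the informal communication turnover → the unexpected approval freeze → the external stakeholder dispute.

4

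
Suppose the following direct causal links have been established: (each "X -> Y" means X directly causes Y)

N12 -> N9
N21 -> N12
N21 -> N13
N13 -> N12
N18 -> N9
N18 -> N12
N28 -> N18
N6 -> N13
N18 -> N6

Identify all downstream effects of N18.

Direct effects: N6, N12, N9.
2 steps out: N13.
Not reachable from it: N21, N28.

N12, N13, N6, N9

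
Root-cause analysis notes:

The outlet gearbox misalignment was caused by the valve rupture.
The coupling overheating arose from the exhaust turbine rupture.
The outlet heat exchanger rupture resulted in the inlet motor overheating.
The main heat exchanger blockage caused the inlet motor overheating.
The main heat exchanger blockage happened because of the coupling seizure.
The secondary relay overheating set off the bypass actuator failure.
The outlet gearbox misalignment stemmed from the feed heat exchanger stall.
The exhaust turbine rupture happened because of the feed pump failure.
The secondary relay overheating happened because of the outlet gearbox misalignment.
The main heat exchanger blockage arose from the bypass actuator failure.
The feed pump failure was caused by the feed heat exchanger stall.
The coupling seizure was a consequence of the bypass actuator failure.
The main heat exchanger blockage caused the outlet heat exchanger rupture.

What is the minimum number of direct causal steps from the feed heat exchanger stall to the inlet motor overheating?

Shortest chain: the feed heat exchanger stall → the outlet gearbox misalignment → the secondary relay overheating → the bypass actuator failure → the main heat exchanger blockage → the inlet motor overheating.

5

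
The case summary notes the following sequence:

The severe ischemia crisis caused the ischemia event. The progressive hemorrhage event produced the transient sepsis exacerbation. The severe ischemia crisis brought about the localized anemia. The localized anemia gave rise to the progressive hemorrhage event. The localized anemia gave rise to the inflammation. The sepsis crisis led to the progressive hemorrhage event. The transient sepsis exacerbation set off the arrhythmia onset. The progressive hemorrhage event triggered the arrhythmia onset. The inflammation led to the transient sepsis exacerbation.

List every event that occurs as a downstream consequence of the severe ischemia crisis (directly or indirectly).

Direct effects: the ischemia event, the localized anemia.
2 steps out: the inflammation, the progressive hemorrhage event.
3 steps out: the transient sepsis exacerbation, the arrhythmia onset.
Not reachable from it: the sepsis crisis.

the arrhythmia onset, the inflammation, the ischemia event, the localized anemia, the progressive hemorrhage event, the transient sepsis exacerbation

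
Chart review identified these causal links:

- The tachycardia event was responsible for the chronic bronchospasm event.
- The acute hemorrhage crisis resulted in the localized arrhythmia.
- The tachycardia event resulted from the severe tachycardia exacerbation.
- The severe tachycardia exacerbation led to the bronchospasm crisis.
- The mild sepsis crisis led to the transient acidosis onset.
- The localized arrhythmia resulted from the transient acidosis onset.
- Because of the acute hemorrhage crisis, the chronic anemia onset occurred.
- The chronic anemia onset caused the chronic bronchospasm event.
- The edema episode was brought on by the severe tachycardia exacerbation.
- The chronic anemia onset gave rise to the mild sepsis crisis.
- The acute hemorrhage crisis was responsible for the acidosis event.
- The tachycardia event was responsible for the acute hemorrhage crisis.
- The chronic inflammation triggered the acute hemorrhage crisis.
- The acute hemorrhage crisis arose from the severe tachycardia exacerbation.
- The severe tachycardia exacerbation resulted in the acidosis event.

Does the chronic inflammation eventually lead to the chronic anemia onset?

Yes

There is a causal chain: the chronic inflammation → the acute hemorrhage crisis → the chronic anemia onset.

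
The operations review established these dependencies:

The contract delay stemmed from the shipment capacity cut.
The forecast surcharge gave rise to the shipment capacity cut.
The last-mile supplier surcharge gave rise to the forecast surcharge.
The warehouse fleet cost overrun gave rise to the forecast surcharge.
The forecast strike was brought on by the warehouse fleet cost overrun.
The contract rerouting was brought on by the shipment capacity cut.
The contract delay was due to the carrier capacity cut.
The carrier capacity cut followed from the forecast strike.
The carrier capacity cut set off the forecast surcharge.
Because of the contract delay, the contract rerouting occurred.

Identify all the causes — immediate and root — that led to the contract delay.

the carrier capacity cut, the forecast strike, the forecast surcharge, the last-mile supplier surcharge, the shipment capacity cut, the warehouse fleet cost overrun

Immediate causes of the contract delay: the carrier capacity cut, the shipment capacity cut.
Further upstream: the warehouse fleet cost overrun, the forecast strike, the forecast surcharge, the last-mile supplier surcharge.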